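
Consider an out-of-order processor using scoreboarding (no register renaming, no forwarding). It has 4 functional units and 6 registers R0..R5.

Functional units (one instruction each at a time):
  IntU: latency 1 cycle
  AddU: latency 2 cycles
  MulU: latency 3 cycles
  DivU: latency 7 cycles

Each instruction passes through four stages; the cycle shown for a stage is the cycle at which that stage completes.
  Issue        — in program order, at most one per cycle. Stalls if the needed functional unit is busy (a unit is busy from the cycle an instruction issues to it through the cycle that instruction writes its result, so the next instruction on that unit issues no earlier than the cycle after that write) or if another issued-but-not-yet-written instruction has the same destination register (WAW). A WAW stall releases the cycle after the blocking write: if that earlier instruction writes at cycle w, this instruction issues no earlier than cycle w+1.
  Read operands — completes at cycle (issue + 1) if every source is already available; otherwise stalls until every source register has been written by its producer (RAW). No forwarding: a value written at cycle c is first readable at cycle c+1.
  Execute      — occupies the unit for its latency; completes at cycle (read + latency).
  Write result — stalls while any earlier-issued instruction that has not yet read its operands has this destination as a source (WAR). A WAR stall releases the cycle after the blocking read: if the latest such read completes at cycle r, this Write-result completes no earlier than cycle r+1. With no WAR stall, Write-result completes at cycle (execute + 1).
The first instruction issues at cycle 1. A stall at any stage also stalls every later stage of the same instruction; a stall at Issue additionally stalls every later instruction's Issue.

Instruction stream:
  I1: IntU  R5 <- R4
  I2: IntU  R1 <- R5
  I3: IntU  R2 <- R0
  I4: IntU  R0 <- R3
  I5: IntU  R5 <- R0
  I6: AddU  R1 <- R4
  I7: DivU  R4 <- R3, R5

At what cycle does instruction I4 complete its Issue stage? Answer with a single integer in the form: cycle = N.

cycle 1: I1→IntU
cycle 2: I1 RO
cycle 3: I1 EX
cycle 4: I1 WR R5
cycle 5: I2→IntU
cycle 6: I2 RO
cycle 7: I2 EX
cycle 8: I2 WR R1
cycle 9: I3→IntU
cycle 10: I3 RO
cycle 11: I3 EX
cycle 12: I3 WR R2
cycle 13: I4→IntU
cycle 14: I4 RO
cycle 15: I4 EX
cycle 16: I4 WR R0
cycle 17: I5→IntU
cycle 18: I5 RO, I6→AddU
cycle 19: I5 EX, I6 RO, I7→DivU
cycle 20: I5 WR R5
cycle 21: I6 EX, I7 RO
cycle 22: I6 WR R1
cycle 28: I7 EX
cycle 29: I7 WR R4

cycle = 13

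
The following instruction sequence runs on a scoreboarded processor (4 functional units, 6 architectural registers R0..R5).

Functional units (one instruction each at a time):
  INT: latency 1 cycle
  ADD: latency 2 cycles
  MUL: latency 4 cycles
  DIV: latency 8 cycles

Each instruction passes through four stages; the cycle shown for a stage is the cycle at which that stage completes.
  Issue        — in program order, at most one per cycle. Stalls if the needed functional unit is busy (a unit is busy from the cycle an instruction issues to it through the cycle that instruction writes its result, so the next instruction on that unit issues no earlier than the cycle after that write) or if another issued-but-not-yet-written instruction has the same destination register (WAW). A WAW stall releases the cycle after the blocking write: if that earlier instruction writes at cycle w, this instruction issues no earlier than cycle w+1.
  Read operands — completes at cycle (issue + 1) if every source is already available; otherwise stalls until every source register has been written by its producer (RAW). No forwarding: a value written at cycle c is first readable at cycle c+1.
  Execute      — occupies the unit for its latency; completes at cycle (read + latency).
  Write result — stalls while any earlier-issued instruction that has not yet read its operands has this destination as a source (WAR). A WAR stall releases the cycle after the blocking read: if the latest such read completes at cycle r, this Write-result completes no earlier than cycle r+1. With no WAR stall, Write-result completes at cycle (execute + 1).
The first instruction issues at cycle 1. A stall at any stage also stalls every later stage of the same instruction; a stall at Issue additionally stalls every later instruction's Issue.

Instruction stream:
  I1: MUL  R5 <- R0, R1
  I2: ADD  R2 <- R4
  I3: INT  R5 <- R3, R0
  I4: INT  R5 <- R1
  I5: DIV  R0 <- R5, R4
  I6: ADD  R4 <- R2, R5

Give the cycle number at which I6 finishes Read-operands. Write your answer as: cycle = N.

c1: I1 issues→MUL
c2: I1 reads; I2 issues→ADD
c3: I2 reads
c5: I2 exec-done
c6: I1 exec-done; I2 writes R2
c7: I1 writes R5
c8: I3 issues→INT
c9: I3 reads
c10: I3 exec-done
c11: I3 writes R5
c12: I4 issues→INT
c13: I4 reads; I5 issues→DIV
c14: I4 exec-done; I6 issues→ADD
c15: I4 writes R5
c16: I5 reads; I6 reads
c18: I6 exec-done
c19: I6 writes R4
c24: I5 exec-done
c25: I5 writes R0

cycle = 16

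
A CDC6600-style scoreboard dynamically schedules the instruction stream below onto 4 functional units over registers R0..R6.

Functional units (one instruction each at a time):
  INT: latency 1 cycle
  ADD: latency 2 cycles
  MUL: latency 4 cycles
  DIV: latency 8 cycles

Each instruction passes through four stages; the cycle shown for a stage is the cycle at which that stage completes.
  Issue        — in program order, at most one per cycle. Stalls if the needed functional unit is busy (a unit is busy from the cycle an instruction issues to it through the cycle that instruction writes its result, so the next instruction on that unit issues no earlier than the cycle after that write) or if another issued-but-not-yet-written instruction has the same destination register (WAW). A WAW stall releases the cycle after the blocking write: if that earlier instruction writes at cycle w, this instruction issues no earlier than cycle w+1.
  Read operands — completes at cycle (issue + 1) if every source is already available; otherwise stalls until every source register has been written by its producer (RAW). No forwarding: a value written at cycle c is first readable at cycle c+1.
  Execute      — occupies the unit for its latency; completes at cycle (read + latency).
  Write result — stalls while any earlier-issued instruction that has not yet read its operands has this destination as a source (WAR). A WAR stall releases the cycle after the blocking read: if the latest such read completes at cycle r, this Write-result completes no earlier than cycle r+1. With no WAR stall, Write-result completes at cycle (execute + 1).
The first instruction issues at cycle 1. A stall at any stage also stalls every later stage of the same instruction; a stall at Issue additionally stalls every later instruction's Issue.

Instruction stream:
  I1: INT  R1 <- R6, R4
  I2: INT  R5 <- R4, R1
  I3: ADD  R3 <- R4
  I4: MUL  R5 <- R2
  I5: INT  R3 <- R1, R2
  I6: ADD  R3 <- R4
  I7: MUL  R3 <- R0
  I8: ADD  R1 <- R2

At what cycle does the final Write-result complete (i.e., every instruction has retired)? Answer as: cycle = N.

I1  is:1  ro:2  ex:3  wr:4
I2  is:5  ro:6  ex:7  wr:8  — struct: INT busy until I1 writes@4
I3  is:6  ro:7  ex:9  wr:10
I4  is:9  ro:10  ex:14  wr:15  — WAW R5: wait I2 write@8
I5  is:11  ro:12  ex:13  wr:14  — WAW R3: wait I3 write@10
I6  is:15  ro:16  ex:18  wr:19  — WAW R3: wait I5 write@14
I7  is:20  ro:21  ex:25  wr:26  — WAW R3: wait I6 write@19
I8  is:21  ro:22  ex:24  wr:25

cycle = 26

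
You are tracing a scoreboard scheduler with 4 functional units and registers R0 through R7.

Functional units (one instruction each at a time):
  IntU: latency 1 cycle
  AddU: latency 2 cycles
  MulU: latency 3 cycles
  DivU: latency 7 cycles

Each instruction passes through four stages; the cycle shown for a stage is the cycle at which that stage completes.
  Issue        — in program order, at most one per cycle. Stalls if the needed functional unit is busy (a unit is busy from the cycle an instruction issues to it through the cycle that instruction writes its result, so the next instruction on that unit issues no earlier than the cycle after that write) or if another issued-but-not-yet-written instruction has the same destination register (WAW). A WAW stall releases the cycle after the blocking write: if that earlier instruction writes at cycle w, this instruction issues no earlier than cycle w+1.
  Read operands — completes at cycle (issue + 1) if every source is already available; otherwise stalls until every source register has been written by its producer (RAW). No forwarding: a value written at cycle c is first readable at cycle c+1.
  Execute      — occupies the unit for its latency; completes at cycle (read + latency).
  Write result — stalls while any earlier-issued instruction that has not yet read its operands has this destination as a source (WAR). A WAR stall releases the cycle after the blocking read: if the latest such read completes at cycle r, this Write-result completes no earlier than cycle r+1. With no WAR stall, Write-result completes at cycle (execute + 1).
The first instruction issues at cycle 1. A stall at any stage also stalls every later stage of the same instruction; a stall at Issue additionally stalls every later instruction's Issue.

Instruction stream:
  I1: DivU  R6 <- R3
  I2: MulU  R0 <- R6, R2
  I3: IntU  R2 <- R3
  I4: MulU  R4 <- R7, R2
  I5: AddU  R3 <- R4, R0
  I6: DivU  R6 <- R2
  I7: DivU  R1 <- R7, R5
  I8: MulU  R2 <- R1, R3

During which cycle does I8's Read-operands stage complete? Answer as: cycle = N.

c1: I1→DivU
c2: I1 RO, I2→MulU
c3: I3→IntU
c4: I3 RO
c5: I3 EX
c9: I1 EX
c10: I1 WR R6
c11: I2 RO
c12: I3 WR R2
c14: I2 EX
c15: I2 WR R0
c16: I4→MulU
c17: I4 RO, I5→AddU
c18: I6→DivU
c19: I6 RO
c20: I4 EX
c21: I4 WR R4
c22: I5 RO
c24: I5 EX
c25: I5 WR R3
c26: I6 EX
c27: I6 WR R6
c28: I7→DivU
c29: I7 RO, I8→MulU
c36: I7 EX
c37: I7 WR R1
c38: I8 RO
c41: I8 EX
c42: I8 WR R2

cycle = 38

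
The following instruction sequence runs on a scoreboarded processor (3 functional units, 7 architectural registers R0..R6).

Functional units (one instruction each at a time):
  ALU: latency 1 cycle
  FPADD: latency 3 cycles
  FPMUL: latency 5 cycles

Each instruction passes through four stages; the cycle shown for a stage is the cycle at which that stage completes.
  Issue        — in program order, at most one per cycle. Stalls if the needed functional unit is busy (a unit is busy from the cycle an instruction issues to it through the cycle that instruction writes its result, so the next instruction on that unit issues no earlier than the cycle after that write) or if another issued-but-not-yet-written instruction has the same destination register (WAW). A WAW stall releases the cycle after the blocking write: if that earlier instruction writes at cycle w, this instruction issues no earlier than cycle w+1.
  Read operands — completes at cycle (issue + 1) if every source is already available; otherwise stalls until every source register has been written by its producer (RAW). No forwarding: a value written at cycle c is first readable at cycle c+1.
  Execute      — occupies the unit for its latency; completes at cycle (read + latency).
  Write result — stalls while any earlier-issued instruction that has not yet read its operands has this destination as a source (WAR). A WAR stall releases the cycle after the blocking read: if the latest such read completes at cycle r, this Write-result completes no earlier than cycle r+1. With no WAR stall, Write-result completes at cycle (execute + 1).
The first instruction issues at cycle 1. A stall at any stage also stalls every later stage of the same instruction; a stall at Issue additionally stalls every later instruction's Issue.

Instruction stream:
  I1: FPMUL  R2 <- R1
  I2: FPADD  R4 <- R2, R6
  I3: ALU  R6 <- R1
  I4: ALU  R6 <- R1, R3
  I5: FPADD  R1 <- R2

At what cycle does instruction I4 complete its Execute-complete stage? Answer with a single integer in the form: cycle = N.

1) issue 1, read 2, done 7, write 8
2) issue 2, read 9, done 12, write 13  <RAW R2: wait I1 write@8>
3) issue 3, read 4, done 5, write 10  <WAR R6: wait I2 read@9>
4) issue 11, read 12, done 13, write 14  <struct: ALU busy until I3 writes@10>
5) issue 14, read 15, done 18, write 19  <struct: FPADD busy until I2 writes@13>

cycle = 13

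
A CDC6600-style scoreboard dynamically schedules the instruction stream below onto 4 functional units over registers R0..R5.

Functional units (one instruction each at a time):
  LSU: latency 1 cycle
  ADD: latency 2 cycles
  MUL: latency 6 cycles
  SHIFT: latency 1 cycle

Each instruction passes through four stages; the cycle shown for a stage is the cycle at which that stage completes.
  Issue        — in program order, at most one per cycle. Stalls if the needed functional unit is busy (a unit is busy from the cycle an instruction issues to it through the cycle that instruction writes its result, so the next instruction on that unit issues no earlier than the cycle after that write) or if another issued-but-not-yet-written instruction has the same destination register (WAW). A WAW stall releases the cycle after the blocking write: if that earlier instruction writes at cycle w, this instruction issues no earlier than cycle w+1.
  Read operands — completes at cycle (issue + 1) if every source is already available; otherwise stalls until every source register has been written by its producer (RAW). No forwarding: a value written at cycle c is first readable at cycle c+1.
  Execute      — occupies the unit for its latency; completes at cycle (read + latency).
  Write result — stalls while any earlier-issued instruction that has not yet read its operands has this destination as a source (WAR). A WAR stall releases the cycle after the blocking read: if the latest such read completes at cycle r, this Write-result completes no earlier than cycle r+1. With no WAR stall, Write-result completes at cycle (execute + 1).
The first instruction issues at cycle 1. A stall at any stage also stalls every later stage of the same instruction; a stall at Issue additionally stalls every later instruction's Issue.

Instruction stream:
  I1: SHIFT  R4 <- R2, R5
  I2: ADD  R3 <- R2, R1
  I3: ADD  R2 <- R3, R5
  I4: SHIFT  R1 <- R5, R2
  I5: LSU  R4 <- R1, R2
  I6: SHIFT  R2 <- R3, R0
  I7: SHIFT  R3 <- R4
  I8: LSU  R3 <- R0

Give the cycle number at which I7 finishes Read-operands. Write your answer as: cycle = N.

c1: I1→SHIFT
c2: I1 RO, I2→ADD
c3: I1 EX, I2 RO
c4: I1 WR R4
c5: I2 EX
c6: I2 WR R3
c7: I3→ADD
c8: I3 RO, I4→SHIFT
c9: I5→LSU
c10: I3 EX
c11: I3 WR R2
c12: I4 RO
c13: I4 EX
c14: I4 WR R1
c15: I5 RO, I6→SHIFT
c16: I5 EX, I6 RO
c17: I5 WR R4, I6 EX
c18: I6 WR R2
c19: I7→SHIFT
c20: I7 RO
c21: I7 EX
c22: I7 WR R3
c23: I8→LSU
c24: I8 RO
c25: I8 EX
c26: I8 WR R3

cycle = 20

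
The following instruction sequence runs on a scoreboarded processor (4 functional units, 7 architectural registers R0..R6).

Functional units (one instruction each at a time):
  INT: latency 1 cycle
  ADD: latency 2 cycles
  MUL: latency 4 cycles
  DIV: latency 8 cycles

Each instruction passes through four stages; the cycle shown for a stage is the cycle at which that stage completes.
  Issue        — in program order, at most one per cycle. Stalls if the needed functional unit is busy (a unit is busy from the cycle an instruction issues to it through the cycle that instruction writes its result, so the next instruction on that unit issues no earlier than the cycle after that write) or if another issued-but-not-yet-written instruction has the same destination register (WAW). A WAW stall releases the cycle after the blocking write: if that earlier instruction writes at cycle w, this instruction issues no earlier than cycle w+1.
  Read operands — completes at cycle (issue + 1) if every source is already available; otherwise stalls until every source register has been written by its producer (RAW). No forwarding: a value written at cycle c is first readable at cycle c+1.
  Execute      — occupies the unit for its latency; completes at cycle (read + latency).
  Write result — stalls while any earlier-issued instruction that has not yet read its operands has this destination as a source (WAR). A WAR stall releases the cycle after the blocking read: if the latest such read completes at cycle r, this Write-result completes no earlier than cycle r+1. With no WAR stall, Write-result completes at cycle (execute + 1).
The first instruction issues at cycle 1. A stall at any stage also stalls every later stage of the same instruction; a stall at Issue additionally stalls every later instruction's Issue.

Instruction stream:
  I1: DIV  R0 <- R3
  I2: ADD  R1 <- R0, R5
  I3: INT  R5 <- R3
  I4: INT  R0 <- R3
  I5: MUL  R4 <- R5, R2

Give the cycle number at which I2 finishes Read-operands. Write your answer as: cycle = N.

c1: I1 dispatched to DIV
c2: I1 operands ready; I2 dispatched to ADD
c3: I3 dispatched to INT
c4: I3 operands ready
c5: I3 complete
c10: I1 complete
c11: R0←I1
c12: I2 operands ready
c13: R5←I3
c14: I2 complete; I4 dispatched to INT
c15: R1←I2; I4 operands ready; I5 dispatched to MUL
c16: I4 complete; I5 operands ready
c17: R0←I4
c20: I5 complete
c21: R4←I5

cycle = 12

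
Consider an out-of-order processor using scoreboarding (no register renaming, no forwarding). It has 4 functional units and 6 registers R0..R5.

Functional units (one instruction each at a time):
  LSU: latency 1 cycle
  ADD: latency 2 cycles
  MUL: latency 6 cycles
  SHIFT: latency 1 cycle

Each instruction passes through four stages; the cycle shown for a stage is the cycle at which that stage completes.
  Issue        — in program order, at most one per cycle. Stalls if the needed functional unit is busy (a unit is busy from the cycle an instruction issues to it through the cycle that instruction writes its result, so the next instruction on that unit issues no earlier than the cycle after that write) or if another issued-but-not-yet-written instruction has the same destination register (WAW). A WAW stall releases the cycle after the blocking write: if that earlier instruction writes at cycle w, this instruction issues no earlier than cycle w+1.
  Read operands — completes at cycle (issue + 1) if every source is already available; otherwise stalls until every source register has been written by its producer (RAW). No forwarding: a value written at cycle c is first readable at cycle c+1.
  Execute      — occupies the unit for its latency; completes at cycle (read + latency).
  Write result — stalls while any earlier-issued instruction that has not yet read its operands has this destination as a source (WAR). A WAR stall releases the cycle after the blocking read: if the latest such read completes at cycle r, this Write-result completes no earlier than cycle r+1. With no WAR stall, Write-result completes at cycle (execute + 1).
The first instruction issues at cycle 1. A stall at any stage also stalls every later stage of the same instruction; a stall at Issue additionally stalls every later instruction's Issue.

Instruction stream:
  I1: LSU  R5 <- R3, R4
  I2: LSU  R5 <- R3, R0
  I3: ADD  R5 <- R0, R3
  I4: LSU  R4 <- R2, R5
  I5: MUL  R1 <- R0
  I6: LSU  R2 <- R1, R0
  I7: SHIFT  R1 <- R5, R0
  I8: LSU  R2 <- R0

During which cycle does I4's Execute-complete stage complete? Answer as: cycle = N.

cycle = 15

[I1] 1/2/3/4
[I2] 5/6/7/8  (struct: LSU busy until I1 writes@4)
[I3] 9/10/12/13  (WAW R5: wait I2 write@8)
[I4] 10/14/15/16  (RAW R5: wait I3 write@13)
[I5] 11/12/18/19
[I6] 17/20/21/22  (struct: LSU busy until I4 writes@16; RAW R1: wait I5 write@19)
[I7] 20/21/22/23  (WAW R1: wait I5 write@19)
[I8] 23/24/25/26  (struct: LSU busy until I6 writes@22)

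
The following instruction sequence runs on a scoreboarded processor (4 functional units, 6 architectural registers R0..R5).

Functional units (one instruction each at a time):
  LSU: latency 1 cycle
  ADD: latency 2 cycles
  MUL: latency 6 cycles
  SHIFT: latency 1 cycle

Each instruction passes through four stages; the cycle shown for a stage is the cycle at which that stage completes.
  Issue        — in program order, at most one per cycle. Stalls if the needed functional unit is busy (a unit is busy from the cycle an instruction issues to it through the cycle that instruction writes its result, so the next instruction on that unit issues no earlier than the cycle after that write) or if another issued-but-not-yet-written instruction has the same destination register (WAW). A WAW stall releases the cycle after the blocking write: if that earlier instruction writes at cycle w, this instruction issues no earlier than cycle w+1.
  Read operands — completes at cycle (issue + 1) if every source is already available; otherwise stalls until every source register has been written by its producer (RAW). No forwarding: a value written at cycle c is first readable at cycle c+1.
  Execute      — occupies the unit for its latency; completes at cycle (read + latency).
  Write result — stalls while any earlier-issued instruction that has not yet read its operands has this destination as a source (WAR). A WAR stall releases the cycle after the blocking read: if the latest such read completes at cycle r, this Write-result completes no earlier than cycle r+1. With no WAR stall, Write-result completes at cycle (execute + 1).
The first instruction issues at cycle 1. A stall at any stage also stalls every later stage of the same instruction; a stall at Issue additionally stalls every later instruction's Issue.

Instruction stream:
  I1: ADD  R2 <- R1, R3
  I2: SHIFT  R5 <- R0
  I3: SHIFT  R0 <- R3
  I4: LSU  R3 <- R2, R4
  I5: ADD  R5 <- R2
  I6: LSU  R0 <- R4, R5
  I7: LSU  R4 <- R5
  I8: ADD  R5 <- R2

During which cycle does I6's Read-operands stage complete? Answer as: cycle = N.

cycle = 13

t=1  I1 dispatched to ADD
t=2  I1 operands ready · I2 dispatched to SHIFT
t=3  I2 operands ready
t=4  I1 complete · I2 complete
t=5  R2←I1 · R5←I2
t=6  I3 dispatched to SHIFT
t=7  I3 operands ready · I4 dispatched to LSU
t=8  I3 complete · I4 operands ready · I5 dispatched to ADD
t=9  R0←I3 · I4 complete · I5 operands ready
t=10  R3←I4
t=11  I5 complete · I6 dispatched to LSU
t=12  R5←I5
t=13  I6 operands ready
t=14  I6 complete
t=15  R0←I6
t=16  I7 dispatched to LSU
t=17  I7 operands ready · I8 dispatched to ADD
t=18  I7 complete · I8 operands ready
t=19  R4←I7
t=20  I8 complete
t=21  R5←I8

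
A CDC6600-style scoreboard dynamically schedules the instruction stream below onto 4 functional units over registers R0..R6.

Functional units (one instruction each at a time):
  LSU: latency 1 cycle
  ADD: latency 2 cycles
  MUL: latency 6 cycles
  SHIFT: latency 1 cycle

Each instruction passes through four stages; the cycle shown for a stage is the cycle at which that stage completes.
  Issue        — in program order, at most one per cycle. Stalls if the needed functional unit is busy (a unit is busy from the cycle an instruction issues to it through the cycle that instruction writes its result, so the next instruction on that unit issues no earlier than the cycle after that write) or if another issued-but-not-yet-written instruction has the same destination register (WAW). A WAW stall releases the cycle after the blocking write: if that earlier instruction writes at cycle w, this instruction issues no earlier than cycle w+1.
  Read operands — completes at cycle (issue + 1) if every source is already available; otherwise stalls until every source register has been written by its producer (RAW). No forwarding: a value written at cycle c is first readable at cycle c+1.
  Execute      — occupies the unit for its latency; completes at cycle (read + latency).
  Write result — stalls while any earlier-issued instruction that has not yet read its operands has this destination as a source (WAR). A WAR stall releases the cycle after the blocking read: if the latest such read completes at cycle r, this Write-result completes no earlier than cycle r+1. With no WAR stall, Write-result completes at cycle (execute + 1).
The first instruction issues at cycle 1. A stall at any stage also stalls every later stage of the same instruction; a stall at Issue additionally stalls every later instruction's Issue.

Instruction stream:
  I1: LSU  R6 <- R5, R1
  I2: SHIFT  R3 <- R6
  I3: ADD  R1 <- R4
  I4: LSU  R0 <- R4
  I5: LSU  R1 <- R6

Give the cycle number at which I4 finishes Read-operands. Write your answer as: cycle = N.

1) issue 1, read 2, done 3, write 4
2) issue 2, read 5, done 6, write 7  <RAW R6: wait I1 write@4>
3) issue 3, read 4, done 6, write 7
4) issue 5, read 6, done 7, write 8  <struct: LSU busy until I1 writes@4>
5) issue 9, read 10, done 11, write 12  <struct: LSU busy until I4 writes@8>

cycle = 6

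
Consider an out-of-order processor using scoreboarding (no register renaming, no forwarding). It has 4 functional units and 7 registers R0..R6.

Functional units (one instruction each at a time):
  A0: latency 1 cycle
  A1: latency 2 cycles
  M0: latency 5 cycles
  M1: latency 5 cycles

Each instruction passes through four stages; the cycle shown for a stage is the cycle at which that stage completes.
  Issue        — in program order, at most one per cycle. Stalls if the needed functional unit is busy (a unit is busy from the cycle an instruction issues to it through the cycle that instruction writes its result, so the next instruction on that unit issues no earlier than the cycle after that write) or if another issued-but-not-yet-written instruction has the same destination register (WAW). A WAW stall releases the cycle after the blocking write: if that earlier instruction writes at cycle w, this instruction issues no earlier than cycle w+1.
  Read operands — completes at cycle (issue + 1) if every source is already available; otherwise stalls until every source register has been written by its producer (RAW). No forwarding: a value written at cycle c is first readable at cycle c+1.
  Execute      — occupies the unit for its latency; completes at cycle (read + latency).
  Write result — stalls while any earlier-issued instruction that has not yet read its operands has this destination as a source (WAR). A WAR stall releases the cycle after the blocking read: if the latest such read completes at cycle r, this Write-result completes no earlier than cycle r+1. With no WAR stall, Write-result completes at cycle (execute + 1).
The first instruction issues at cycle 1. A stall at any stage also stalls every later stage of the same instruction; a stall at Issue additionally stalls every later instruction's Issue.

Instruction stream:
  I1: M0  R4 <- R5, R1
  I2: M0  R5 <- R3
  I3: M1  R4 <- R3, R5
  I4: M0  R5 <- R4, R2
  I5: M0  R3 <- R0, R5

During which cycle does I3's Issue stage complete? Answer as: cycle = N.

I1  is:1  ro:2  ex:7  wr:8
I2  is:9  ro:10  ex:15  wr:16  — struct: M0 busy until I1 writes@8
I3  is:10  ro:17  ex:22  wr:23  — RAW R5: wait I2 write@16
I4  is:17  ro:24  ex:29  wr:30  — struct: M0 busy until I2 writes@16, RAW R4: wait I3 write@23
I5  is:31  ro:32  ex:37  wr:38  — struct: M0 busy until I4 writes@30

cycle = 10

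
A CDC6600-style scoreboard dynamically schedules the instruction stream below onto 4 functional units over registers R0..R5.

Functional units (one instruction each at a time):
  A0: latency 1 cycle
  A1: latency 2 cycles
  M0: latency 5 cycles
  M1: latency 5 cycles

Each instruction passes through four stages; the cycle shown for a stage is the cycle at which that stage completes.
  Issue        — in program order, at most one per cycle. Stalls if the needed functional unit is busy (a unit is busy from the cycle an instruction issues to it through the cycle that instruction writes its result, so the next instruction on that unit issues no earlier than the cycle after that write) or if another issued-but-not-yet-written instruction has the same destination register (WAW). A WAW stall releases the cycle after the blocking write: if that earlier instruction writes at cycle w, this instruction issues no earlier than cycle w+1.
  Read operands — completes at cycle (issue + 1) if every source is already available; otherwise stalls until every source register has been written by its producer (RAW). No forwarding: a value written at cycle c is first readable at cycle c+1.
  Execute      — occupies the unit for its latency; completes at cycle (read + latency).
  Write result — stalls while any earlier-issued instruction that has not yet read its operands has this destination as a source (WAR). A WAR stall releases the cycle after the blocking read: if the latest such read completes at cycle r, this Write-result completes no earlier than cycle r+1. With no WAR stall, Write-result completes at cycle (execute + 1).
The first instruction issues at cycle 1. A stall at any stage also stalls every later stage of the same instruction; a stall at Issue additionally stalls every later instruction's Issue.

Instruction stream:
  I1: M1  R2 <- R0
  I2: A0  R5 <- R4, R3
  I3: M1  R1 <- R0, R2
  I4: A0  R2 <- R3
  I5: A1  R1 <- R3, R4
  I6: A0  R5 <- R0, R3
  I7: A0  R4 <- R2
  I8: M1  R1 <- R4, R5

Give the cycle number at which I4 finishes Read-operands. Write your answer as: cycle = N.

cycle 1: I1→M1
cycle 2: I1 RO, I2→A0
cycle 3: I2 RO
cycle 4: I2 EX
cycle 5: I2 WR R5
cycle 7: I1 EX
cycle 8: I1 WR R2
cycle 9: I3→M1
cycle 10: I3 RO, I4→A0
cycle 11: I4 RO
cycle 12: I4 EX
cycle 13: I4 WR R2
cycle 15: I3 EX
cycle 16: I3 WR R1
cycle 17: I5→A1
cycle 18: I5 RO, I6→A0
cycle 19: I6 RO
cycle 20: I5 EX, I6 EX
cycle 21: I5 WR R1, I6 WR R5
cycle 22: I7→A0
cycle 23: I7 RO, I8→M1
cycle 24: I7 EX
cycle 25: I7 WR R4
cycle 26: I8 RO
cycle 31: I8 EX
cycle 32: I8 WR R1

cycle = 11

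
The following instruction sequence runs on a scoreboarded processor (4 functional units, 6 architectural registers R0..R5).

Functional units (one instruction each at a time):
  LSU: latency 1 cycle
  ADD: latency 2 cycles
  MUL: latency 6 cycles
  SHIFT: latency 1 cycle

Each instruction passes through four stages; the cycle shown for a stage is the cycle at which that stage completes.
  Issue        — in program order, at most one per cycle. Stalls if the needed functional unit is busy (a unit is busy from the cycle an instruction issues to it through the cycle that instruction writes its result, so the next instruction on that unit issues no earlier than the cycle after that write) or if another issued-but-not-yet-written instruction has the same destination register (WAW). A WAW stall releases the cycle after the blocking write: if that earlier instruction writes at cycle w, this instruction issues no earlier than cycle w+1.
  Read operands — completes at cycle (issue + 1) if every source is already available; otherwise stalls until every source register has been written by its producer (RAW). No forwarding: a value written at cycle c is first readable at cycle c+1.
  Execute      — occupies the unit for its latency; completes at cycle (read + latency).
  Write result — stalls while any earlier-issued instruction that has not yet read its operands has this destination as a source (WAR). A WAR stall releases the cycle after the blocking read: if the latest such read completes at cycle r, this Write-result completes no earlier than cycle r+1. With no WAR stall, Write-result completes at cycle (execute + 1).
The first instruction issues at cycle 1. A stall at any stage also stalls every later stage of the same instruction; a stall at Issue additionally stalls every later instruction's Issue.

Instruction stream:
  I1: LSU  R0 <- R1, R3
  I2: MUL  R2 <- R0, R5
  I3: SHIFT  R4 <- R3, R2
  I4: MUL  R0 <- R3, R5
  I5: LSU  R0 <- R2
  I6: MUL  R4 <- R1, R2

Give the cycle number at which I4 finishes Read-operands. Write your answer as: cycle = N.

t=1  I1 dispatched to LSU
t=2  I1 operands ready · I2 dispatched to MUL
t=3  I1 complete · I3 dispatched to SHIFT
t=4  R0←I1
t=5  I2 operands ready
t=11  I2 complete
t=12  R2←I2
t=13  I3 operands ready · I4 dispatched to MUL
t=14  I3 complete · I4 operands ready
t=15  R4←I3
t=20  I4 complete
t=21  R0←I4
t=22  I5 dispatched to LSU
t=23  I5 operands ready · I6 dispatched to MUL
t=24  I5 complete · I6 operands ready
t=25  R0←I5
t=30  I6 complete
t=31  R4←I6

cycle = 14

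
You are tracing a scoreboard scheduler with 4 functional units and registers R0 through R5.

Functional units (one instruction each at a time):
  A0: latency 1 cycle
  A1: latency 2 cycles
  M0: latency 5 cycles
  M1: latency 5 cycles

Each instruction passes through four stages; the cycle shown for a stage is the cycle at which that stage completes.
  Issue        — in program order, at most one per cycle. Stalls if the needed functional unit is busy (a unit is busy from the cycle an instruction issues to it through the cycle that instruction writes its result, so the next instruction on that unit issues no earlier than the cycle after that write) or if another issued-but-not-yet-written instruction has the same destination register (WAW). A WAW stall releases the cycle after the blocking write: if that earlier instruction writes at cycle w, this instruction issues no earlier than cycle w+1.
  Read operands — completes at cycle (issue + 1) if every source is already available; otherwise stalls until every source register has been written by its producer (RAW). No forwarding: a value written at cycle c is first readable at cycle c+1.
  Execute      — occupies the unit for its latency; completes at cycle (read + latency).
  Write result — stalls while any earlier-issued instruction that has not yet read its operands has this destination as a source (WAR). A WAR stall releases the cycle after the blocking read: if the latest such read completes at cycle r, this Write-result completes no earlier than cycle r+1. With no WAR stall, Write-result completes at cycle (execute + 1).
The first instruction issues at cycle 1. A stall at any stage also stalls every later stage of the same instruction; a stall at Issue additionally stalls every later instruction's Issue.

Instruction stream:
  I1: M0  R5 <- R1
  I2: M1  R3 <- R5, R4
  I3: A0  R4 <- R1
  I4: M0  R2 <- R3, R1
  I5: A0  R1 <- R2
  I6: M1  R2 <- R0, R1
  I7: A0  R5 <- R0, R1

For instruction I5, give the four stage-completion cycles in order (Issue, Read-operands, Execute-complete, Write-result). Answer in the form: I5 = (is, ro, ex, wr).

I5 = (11, 23, 24, 25)

[1] I1→M0
[2] I1 RO | I2→M1
[3] I3→A0
[4] I3 RO
[5] I3 EX
[7] I1 EX
[8] I1 WR R5
[9] I2 RO | I4→M0
[10] I3 WR R4
[11] I5→A0
[14] I2 EX
[15] I2 WR R3
[16] I4 RO
[21] I4 EX
[22] I4 WR R2
[23] I5 RO | I6→M1
[24] I5 EX
[25] I5 WR R1
[26] I6 RO | I7→A0
[27] I7 RO
[28] I7 EX
[29] I7 WR R5
[31] I6 EX
[32] I6 WR R2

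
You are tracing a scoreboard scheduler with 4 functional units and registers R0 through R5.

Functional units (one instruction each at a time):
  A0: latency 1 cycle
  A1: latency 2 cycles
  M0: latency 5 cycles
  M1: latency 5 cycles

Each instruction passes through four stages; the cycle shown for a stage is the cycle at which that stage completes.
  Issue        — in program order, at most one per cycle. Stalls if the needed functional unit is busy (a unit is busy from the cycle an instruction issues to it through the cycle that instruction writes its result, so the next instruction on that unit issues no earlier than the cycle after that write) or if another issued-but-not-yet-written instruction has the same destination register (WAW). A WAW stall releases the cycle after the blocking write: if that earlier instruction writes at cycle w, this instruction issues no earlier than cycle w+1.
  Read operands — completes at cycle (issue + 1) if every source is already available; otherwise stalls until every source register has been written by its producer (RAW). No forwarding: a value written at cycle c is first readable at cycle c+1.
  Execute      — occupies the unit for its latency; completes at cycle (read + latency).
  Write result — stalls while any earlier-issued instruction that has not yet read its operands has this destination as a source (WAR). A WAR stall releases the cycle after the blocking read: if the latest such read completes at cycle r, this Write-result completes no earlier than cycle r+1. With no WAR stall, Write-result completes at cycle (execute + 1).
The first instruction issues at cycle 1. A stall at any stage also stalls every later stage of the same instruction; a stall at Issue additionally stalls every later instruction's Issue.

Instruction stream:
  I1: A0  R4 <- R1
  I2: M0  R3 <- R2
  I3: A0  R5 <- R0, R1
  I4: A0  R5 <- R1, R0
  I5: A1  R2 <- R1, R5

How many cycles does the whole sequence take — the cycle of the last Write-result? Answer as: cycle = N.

cycle = 16

cycle 1: issue I1 (A0)
cycle 2: I1 read-ops; issue I2 (M0)
cycle 3: I1 finished on A0; I2 read-ops
cycle 4: I1→R4
cycle 5: issue I3 (A0)
cycle 6: I3 read-ops
cycle 7: I3 finished on A0
cycle 8: I2 finished on M0; I3→R5
cycle 9: I2→R3; issue I4 (A0)
cycle 10: I4 read-ops; issue I5 (A1)
cycle 11: I4 finished on A0
cycle 12: I4→R5
cycle 13: I5 read-ops
cycle 15: I5 finished on A1
cycle 16: I5→R2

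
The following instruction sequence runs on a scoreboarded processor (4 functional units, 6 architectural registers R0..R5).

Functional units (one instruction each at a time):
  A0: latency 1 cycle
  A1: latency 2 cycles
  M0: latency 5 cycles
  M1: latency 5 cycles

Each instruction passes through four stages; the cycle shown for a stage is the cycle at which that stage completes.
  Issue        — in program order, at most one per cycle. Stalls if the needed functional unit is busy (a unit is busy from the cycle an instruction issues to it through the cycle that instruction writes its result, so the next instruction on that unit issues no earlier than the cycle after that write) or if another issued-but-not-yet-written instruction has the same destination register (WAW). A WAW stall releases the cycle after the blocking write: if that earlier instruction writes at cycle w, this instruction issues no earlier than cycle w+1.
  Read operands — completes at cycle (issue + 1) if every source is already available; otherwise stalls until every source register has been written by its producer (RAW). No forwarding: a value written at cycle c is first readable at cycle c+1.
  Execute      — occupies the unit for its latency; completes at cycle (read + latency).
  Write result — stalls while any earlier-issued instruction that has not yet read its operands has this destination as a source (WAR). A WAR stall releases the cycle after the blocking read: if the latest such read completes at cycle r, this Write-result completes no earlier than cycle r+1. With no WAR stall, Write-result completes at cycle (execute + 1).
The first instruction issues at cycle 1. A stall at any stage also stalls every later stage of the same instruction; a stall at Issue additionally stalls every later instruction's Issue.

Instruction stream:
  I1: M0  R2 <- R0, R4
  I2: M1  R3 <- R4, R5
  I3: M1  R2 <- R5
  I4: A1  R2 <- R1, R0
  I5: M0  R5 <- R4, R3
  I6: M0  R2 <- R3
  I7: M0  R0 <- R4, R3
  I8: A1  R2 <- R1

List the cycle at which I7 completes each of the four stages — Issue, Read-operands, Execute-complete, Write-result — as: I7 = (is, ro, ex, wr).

  I1 | 1 | 2 | 7 | 8
  I2 | 2 | 3 | 8 | 9
  I3 | 10 | 11 | 16 | 17   struct: M1 busy until I2 writes@9
  I4 | 18 | 19 | 21 | 22   WAW R2: wait I3 write@17
  I5 | 19 | 20 | 25 | 26
  I6 | 27 | 28 | 33 | 34   struct: M0 busy until I5 writes@26
  I7 | 35 | 36 | 41 | 42   struct: M0 busy until I6 writes@34
  I8 | 36 | 37 | 39 | 40

I7 = (35, 36, 41, 42)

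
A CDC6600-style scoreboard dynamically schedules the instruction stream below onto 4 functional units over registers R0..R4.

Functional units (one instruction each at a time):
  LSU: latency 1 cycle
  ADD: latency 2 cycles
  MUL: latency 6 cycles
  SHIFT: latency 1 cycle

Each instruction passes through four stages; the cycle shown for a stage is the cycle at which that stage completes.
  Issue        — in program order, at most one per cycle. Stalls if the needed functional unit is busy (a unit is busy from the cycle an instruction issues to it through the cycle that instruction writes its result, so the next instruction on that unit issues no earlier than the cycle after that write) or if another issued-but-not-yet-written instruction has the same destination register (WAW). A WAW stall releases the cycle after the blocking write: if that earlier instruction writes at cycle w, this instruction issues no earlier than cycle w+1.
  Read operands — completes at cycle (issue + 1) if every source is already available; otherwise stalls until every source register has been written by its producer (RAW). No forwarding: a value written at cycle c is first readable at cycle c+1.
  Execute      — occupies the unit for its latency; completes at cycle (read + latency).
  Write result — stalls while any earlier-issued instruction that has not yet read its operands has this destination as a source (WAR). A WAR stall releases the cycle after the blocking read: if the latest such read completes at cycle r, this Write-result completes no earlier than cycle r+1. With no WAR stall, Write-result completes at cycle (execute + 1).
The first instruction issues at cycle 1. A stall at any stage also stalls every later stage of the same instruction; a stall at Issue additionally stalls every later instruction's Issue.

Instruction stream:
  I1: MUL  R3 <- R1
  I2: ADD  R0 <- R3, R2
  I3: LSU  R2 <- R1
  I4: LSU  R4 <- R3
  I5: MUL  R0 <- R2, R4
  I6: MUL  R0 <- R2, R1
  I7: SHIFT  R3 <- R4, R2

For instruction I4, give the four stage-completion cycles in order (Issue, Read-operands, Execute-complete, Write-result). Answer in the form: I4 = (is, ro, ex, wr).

  I1 | 1 | 2 | 8 | 9
  I2 | 2 | 10 | 12 | 13   RAW R3: wait I1 write@9
  I3 | 3 | 4 | 5 | 11   WAR R2: wait I2 read@10
  I4 | 12 | 13 | 14 | 15   struct: LSU busy until I3 writes@11
  I5 | 14 | 16 | 22 | 23   WAW R0: wait I2 write@13 · RAW R4: wait I4 write@15
  I6 | 24 | 25 | 31 | 32   struct: MUL busy until I5 writes@23
  I7 | 25 | 26 | 27 | 28

I4 = (12, 13, 14, 15)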